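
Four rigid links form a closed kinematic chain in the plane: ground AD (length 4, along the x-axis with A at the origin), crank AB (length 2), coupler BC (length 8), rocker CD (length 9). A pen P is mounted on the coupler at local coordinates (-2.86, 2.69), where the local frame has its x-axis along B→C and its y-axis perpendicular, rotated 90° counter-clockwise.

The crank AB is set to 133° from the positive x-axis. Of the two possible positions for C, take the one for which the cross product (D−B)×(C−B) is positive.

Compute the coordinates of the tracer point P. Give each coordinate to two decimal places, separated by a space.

A=(0,0), D=(4.00,0)
B = A + 2.00·(cos133°, sin133°) = (-1.3640, 1.4627)
|BD| = 5.5599
circle(B,8.00) ∩ circle(D,9.00): a=1.2511, h=7.9016
  candidates: C₊=(1.9218,8.7568) cross=43.932; C₋=(-2.2357,-6.4897) cross=-43.932
  mode + wants cross > 0 → take C=(1.9218,8.7568) (cross=43.932)
ex = (C−B)/|BC| = (0.4107,0.9118); ey = (-0.9118,0.4107)
P = B + -2.86·ex + 2.69·ey = (-4.9913,-0.0401)

-4.99 -0.04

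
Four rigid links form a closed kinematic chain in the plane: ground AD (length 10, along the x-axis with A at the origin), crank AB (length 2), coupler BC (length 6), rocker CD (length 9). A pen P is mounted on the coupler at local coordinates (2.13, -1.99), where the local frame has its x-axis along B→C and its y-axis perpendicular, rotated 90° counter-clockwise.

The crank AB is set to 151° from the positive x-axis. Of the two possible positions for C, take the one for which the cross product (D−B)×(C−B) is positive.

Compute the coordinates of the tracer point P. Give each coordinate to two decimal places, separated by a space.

1.17 1.00

A=(0,0), D=(10.00,0)
B = A + 2.00·(cos151°, sin151°) = (-1.7492, 0.9696)
|BD| = 11.7892
circle(B,6.00) ∩ circle(D,9.00): a=3.9861, h=4.4846
  candidates: C₊=(2.5922,5.1112) cross=52.869; C₋=(1.8545,-3.8276) cross=-52.869
  mode + wants cross > 0 → take C=(2.5922,5.1112) (cross=52.869)
ex = (C−B)/|BC| = (0.7236,0.6903); ey = (-0.6903,0.7236)
P = B + 2.13·ex + -1.99·ey = (1.1656,1.0000)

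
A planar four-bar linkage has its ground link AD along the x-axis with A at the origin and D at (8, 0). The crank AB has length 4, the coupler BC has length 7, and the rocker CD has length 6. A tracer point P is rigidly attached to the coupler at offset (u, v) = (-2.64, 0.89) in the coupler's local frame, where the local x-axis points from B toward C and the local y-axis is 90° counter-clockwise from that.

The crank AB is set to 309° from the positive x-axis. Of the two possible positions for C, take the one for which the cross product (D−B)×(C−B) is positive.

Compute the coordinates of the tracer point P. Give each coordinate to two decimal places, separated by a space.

1.31 -5.62

A=(0,0), D=(8.00,0)
B = A + 4.00·(cos309°, sin309°) = (2.5173, -3.1086)
|BD| = 6.3027
circle(B,7.00) ∩ circle(D,6.00): a=4.1826, h=5.6130
  candidates: C₊=(3.3874,3.8371) cross=35.377; C₋=(8.9242,-5.9284) cross=-35.377
  mode + wants cross > 0 → take C=(3.3874,3.8371) (cross=35.377)
ex = (C−B)/|BC| = (0.1243,0.9922); ey = (-0.9922,0.1243)
P = B + -2.64·ex + 0.89·ey = (1.3060,-5.6175)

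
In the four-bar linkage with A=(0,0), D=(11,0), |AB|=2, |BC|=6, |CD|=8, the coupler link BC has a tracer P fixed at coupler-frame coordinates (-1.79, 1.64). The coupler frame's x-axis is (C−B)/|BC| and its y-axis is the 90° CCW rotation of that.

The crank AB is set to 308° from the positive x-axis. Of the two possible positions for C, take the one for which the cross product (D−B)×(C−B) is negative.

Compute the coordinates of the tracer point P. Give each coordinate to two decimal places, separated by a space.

1.12 0.85

A=(0,0), D=(11.00,0)
B = A + 2.00·(cos308°, sin308°) = (1.2313, -1.5760)
|BD| = 9.8950
circle(B,6.00) ∩ circle(D,8.00): a=3.5326, h=4.8498
  candidates: C₊=(3.9464,3.7745) cross=47.989; C₋=(5.4913,-5.8012) cross=-47.989
  mode - wants cross < 0 → take C=(5.4913,-5.8012) (cross=-47.989)
ex = (C−B)/|BC| = (0.7100,-0.7042); ey = (0.7042,0.7100)
P = B + -1.79·ex + 1.64·ey = (1.1153,0.8489)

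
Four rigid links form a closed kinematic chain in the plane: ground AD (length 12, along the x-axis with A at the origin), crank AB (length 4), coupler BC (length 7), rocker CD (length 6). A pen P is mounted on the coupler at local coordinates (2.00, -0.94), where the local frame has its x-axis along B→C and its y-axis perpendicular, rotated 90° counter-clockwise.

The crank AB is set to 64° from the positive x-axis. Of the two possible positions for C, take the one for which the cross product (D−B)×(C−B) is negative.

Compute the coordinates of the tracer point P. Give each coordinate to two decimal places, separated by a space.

A=(0,0), D=(12.00,0)
B = A + 4.00·(cos64°, sin64°) = (1.7535, 3.5952)
|BD| = 10.8589
circle(B,7.00) ∩ circle(D,6.00): a=6.0281, h=3.5585
  candidates: C₊=(8.6197,4.9572) cross=38.641; C₋=(6.2634,-1.7584) cross=-38.641
  mode - wants cross < 0 → take C=(6.2634,-1.7584) (cross=-38.641)
ex = (C−B)/|BC| = (0.6443,-0.7648); ey = (0.7648,0.6443)
P = B + 2.00·ex + -0.94·ey = (2.3231,1.4600)

2.32 1.46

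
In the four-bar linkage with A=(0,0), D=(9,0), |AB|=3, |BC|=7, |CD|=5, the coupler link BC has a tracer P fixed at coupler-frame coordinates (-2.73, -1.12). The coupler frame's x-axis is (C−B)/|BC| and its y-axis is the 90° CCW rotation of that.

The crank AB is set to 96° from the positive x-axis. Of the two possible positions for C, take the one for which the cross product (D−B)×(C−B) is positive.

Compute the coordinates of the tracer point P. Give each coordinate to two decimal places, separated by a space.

A=(0,0), D=(9.00,0)
B = A + 3.00·(cos96°, sin96°) = (-0.3136, 2.9836)
|BD| = 9.7798
circle(B,7.00) ∩ circle(D,5.00): a=6.1169, h=3.4034
  candidates: C₊=(6.5500,4.3586) cross=33.285; C₋=(4.4734,-2.1237) cross=-33.285
  mode + wants cross > 0 → take C=(6.5500,4.3586) (cross=33.285)
ex = (C−B)/|BC| = (0.9805,0.1964); ey = (-0.1964,0.9805)
P = B + -2.73·ex + -1.12·ey = (-2.7704,1.3491)

-2.77 1.35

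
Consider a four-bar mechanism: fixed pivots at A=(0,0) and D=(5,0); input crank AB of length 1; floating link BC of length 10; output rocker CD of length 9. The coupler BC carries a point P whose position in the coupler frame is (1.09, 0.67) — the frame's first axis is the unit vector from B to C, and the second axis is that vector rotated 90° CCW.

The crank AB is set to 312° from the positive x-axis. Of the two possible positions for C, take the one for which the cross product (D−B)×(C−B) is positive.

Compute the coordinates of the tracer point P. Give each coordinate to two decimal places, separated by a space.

A=(0,0), D=(5.00,0)
B = A + 1.00·(cos312°, sin312°) = (0.6691, -0.7431)
|BD| = 4.3942
circle(B,10.00) ∩ circle(D,9.00): a=4.3590, h=8.9999
  candidates: C₊=(3.4433,8.8643) cross=39.547; C₋=(6.4875,-8.8762) cross=-39.547
  mode + wants cross > 0 → take C=(3.4433,8.8643) (cross=39.547)
ex = (C−B)/|BC| = (0.2774,0.9607); ey = (-0.9607,0.2774)
P = B + 1.09·ex + 0.67·ey = (0.3278,0.4899)

0.33 0.49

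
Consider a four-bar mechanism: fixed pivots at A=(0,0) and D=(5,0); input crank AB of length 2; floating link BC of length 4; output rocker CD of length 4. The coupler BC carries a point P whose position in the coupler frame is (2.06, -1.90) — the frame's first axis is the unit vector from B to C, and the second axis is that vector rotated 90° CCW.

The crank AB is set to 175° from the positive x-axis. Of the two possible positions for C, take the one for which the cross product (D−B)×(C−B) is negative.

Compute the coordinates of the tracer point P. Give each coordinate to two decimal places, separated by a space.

-1.18 -2.51

A=(0,0), D=(5.00,0)
B = A + 2.00·(cos175°, sin175°) = (-1.9924, 0.1743)
|BD| = 6.9946
circle(B,4.00) ∩ circle(D,4.00): a=3.4973, h=1.9414
  candidates: C₊=(1.5522,2.0280) cross=13.579; C₋=(1.4554,-1.8536) cross=-13.579
  mode - wants cross < 0 → take C=(1.4554,-1.8536) (cross=-13.579)
ex = (C−B)/|BC| = (0.8620,-0.5070); ey = (0.5070,0.8620)
P = B + 2.06·ex + -1.90·ey = (-1.1800,-2.5078)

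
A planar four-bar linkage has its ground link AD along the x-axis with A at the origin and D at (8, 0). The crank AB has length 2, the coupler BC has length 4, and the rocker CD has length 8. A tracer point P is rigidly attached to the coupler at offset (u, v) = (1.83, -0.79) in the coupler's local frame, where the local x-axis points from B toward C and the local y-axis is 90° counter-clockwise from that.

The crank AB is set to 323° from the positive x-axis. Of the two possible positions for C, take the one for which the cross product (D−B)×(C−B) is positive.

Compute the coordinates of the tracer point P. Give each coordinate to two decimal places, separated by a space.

1.83 0.78

A=(0,0), D=(8.00,0)
B = A + 2.00·(cos323°, sin323°) = (1.5973, -1.2036)
|BD| = 6.5149
circle(B,4.00) ∩ circle(D,8.00): a=-0.4264, h=3.9772
  candidates: C₊=(0.4434,2.6263) cross=25.911; C₋=(1.9130,-5.1912) cross=-25.911
  mode + wants cross > 0 → take C=(0.4434,2.6263) (cross=25.911)
ex = (C−B)/|BC| = (-0.2885,0.9575); ey = (-0.9575,-0.2885)
P = B + 1.83·ex + -0.79·ey = (1.8258,0.7765)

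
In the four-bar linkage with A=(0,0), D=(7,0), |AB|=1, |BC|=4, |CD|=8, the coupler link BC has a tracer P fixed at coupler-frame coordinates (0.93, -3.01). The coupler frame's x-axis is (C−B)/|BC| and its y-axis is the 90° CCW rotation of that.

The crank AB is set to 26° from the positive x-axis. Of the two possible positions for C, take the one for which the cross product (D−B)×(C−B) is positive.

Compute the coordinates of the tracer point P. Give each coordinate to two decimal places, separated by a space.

3.74 1.80

A=(0,0), D=(7.00,0)
B = A + 1.00·(cos26°, sin26°) = (0.8988, 0.4384)
|BD| = 6.1169
circle(B,4.00) ∩ circle(D,8.00): a=-0.8651, h=3.9053
  candidates: C₊=(0.3158,4.3957) cross=23.889; C₋=(-0.2439,-3.3949) cross=-23.889
  mode + wants cross > 0 → take C=(0.3158,4.3957) (cross=23.889)
ex = (C−B)/|BC| = (-0.1457,0.9893); ey = (-0.9893,-0.1457)
P = B + 0.93·ex + -3.01·ey = (3.7411,1.7971)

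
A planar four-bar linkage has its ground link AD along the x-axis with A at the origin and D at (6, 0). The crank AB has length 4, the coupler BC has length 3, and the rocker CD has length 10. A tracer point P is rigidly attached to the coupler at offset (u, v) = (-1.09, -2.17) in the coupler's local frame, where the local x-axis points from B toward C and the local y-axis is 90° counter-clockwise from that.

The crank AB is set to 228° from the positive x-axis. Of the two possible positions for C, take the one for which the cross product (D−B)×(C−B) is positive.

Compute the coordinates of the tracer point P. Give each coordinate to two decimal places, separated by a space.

-0.25 -3.00

A=(0,0), D=(6.00,0)
B = A + 4.00·(cos228°, sin228°) = (-2.6765, -2.9726)
|BD| = 9.1716
circle(B,3.00) ∩ circle(D,10.00): a=-0.3752, h=2.9764
  candidates: C₊=(-3.9961,-0.2784) cross=27.299; C₋=(-2.0667,-5.9100) cross=-27.299
  mode + wants cross > 0 → take C=(-3.9961,-0.2784) (cross=27.299)
ex = (C−B)/|BC| = (-0.4399,0.8981); ey = (-0.8981,-0.4399)
P = B + -1.09·ex + -2.17·ey = (-0.2483,-2.9970)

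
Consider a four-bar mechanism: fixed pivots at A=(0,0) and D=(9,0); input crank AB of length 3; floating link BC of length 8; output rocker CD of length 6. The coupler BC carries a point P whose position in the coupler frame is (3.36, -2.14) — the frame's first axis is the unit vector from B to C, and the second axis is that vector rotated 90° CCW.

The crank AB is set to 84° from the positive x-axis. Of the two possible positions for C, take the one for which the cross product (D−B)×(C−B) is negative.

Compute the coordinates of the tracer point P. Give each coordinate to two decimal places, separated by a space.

A=(0,0), D=(9.00,0)
B = A + 3.00·(cos84°, sin84°) = (0.3136, 2.9836)
|BD| = 9.1845
circle(B,8.00) ∩ circle(D,6.00): a=6.1166, h=5.1563
  candidates: C₊=(7.7734,5.8733) cross=47.358; C₋=(4.4234,-3.8801) cross=-47.358
  mode - wants cross < 0 → take C=(4.4234,-3.8801) (cross=-47.358)
ex = (C−B)/|BC| = (0.5137,-0.8580); ey = (0.8580,0.5137)
P = B + 3.36·ex + -2.14·ey = (0.2037,-0.9985)

0.20 -1.00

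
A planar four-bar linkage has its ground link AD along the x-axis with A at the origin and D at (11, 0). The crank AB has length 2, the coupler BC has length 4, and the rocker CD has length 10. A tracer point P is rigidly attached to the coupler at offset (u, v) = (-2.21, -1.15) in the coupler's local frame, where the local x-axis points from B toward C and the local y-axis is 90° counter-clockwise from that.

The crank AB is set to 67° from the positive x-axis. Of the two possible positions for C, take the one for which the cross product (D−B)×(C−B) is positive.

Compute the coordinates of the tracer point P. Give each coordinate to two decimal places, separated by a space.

A=(0,0), D=(11.00,0)
B = A + 2.00·(cos67°, sin67°) = (0.7815, 1.8410)
|BD| = 10.3831
circle(B,4.00) ∩ circle(D,10.00): a=1.1465, h=3.8322
  candidates: C₊=(2.5893,5.4092) cross=39.790; C₋=(1.2303,-2.1337) cross=-39.790
  mode + wants cross > 0 → take C=(2.5893,5.4092) (cross=39.790)
ex = (C−B)/|BC| = (0.4519,0.8920); ey = (-0.8920,0.4519)
P = B + -2.21·ex + -1.15·ey = (0.8085,-0.6501)

0.81 -0.65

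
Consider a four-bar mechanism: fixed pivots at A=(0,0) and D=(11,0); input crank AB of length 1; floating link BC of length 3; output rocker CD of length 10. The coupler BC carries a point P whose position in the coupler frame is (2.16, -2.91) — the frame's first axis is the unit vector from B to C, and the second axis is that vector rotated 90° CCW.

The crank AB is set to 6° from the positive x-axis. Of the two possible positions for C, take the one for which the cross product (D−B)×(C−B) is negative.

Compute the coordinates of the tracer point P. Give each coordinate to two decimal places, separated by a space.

A=(0,0), D=(11.00,0)
B = A + 1.00·(cos6°, sin6°) = (0.9945, 0.1045)
|BD| = 10.0060
circle(B,3.00) ∩ circle(D,10.00): a=0.4558, h=2.9652
  candidates: C₊=(1.4812,3.0648) cross=29.670; C₋=(1.4193,-2.8653) cross=-29.670
  mode - wants cross < 0 → take C=(1.4193,-2.8653) (cross=-29.670)
ex = (C−B)/|BC| = (0.1416,-0.9899); ey = (0.9899,0.1416)
P = B + 2.16·ex + -2.91·ey = (-1.5803,-2.4457)

-1.58 -2.45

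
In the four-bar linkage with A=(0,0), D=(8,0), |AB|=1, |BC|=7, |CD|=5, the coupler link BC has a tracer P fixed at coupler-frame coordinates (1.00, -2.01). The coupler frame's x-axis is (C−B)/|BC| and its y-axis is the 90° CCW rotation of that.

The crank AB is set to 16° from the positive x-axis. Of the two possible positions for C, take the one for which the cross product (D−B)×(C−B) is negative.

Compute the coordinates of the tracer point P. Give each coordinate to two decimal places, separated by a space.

A=(0,0), D=(8.00,0)
B = A + 1.00·(cos16°, sin16°) = (0.9613, 0.2756)
|BD| = 7.0441
circle(B,7.00) ∩ circle(D,5.00): a=5.2256, h=4.6576
  candidates: C₊=(6.3651,4.7252) cross=32.809; C₋=(6.0006,-4.5828) cross=-32.809
  mode - wants cross < 0 → take C=(6.0006,-4.5828) (cross=-32.809)
ex = (C−B)/|BC| = (0.7199,-0.6941); ey = (0.6941,0.7199)
P = B + 1.00·ex + -2.01·ey = (0.2861,-1.8654)

0.29 -1.87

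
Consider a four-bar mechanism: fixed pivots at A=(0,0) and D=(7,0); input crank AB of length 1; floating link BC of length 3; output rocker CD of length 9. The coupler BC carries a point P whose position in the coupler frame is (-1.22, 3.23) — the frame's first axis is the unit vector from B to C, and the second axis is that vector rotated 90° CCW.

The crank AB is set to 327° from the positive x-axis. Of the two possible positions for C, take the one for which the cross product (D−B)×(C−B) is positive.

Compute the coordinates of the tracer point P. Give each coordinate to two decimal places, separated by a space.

0.91 -4.00

A=(0,0), D=(7.00,0)
B = A + 1.00·(cos327°, sin327°) = (0.8387, -0.5446)
|BD| = 6.1854
circle(B,3.00) ∩ circle(D,9.00): a=-2.7275, h=1.2492
  candidates: C₊=(-1.9883,0.4596) cross=7.727; C₋=(-1.7683,-2.0292) cross=-7.727
  mode + wants cross > 0 → take C=(-1.9883,0.4596) (cross=7.727)
ex = (C−B)/|BC| = (-0.9423,0.3347); ey = (-0.3347,-0.9423)
P = B + -1.22·ex + 3.23·ey = (0.9071,-3.9967)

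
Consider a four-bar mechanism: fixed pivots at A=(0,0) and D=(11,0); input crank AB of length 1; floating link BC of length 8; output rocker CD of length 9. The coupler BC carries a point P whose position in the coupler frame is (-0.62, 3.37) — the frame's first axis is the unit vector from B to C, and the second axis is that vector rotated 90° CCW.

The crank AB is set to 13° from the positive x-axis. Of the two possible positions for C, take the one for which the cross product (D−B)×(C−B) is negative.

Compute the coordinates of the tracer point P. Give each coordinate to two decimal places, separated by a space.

A=(0,0), D=(11.00,0)
B = A + 1.00·(cos13°, sin13°) = (0.9744, 0.2250)
|BD| = 10.0282
circle(B,8.00) ∩ circle(D,9.00): a=4.1665, h=6.8294
  candidates: C₊=(5.2930,6.9592) cross=68.486; C₋=(4.9866,-6.6962) cross=-68.486
  mode - wants cross < 0 → take C=(4.9866,-6.6962) (cross=-68.486)
ex = (C−B)/|BC| = (0.5015,-0.8651); ey = (0.8651,0.5015)
P = B + -0.62·ex + 3.37·ey = (3.5790,2.4515)

3.58 2.45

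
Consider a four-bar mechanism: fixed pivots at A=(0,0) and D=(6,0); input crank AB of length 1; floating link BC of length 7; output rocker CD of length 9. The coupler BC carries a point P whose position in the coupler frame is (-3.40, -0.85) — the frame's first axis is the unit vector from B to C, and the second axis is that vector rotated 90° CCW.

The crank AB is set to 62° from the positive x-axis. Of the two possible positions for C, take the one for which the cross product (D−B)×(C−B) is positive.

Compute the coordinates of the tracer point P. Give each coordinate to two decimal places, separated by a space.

0.80 -2.61

A=(0,0), D=(6.00,0)
B = A + 1.00·(cos62°, sin62°) = (0.4695, 0.8829)
|BD| = 5.6006
circle(B,7.00) ∩ circle(D,9.00): a=-0.0566, h=6.9998
  candidates: C₊=(1.5171,7.8041) cross=39.203; C₋=(-0.6899,-6.0204) cross=-39.203
  mode + wants cross > 0 → take C=(1.5171,7.8041) (cross=39.203)
ex = (C−B)/|BC| = (0.1497,0.9887); ey = (-0.9887,0.1497)
P = B + -3.40·ex + -0.85·ey = (0.8010,-2.6060)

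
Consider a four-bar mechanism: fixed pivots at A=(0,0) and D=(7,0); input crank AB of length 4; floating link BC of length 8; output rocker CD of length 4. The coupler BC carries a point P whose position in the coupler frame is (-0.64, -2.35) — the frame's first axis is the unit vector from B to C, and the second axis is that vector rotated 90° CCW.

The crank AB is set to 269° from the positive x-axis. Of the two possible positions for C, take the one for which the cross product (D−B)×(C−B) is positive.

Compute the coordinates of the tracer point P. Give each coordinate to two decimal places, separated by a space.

A=(0,0), D=(7.00,0)
B = A + 4.00·(cos269°, sin269°) = (-0.0698, -3.9994)
|BD| = 8.1226
circle(B,8.00) ∩ circle(D,4.00): a=7.0160, h=3.8439
  candidates: C₊=(4.1442,2.8008) cross=31.222; C₋=(7.9294,-3.8905) cross=-31.222
  mode + wants cross > 0 → take C=(4.1442,2.8008) (cross=31.222)
ex = (C−B)/|BC| = (0.5267,0.8500); ey = (-0.8500,0.5267)
P = B + -0.64·ex + -2.35·ey = (1.5906,-5.7813)

1.59 -5.78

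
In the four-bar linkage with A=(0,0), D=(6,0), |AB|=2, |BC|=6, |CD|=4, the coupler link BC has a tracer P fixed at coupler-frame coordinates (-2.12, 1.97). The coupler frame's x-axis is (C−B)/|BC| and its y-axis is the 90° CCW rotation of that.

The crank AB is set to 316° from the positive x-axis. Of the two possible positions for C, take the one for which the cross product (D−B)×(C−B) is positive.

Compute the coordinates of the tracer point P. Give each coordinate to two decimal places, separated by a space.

-1.35 -2.17

A=(0,0), D=(6.00,0)
B = A + 2.00·(cos316°, sin316°) = (1.4387, -1.3893)
|BD| = 4.7682
circle(B,6.00) ∩ circle(D,4.00): a=4.4813, h=3.9897
  candidates: C₊=(4.5631,3.7330) cross=19.024; C₋=(6.8880,-3.9002) cross=-19.024
  mode + wants cross > 0 → take C=(4.5631,3.7330) (cross=19.024)
ex = (C−B)/|BC| = (0.5207,0.8537); ey = (-0.8537,0.5207)
P = B + -2.12·ex + 1.97·ey = (-1.3471,-2.1734)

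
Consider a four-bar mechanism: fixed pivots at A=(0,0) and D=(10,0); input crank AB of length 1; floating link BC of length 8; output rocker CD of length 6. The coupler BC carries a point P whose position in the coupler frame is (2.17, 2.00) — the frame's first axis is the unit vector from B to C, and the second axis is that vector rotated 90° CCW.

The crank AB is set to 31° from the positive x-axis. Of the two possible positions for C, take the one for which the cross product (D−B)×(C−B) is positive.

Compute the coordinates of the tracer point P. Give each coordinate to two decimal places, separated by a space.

1.39 3.42

A=(0,0), D=(10.00,0)
B = A + 1.00·(cos31°, sin31°) = (0.8572, 0.5150)
|BD| = 9.1573
circle(B,8.00) ∩ circle(D,6.00): a=6.1075, h=5.1671
  candidates: C₊=(7.2456,5.3304) cross=47.316; C₋=(6.6644,-4.9873) cross=-47.316
  mode + wants cross > 0 → take C=(7.2456,5.3304) (cross=47.316)
ex = (C−B)/|BC| = (0.7986,0.6019); ey = (-0.6019,0.7986)
P = B + 2.17·ex + 2.00·ey = (1.3862,3.4183)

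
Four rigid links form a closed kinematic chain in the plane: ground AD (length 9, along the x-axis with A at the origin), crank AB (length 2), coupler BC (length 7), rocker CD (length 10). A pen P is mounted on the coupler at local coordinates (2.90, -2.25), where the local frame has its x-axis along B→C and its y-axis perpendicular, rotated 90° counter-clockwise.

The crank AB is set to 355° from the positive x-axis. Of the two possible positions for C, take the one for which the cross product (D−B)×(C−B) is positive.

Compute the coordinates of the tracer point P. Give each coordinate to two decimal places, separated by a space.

4.11 2.82

A=(0,0), D=(9.00,0)
B = A + 2.00·(cos355°, sin355°) = (1.9924, -0.1743)
|BD| = 7.0098
circle(B,7.00) ∩ circle(D,10.00): a=-0.1329, h=6.9987
  candidates: C₊=(1.6855,6.8190) cross=49.060; C₋=(2.0336,-7.1742) cross=-49.060
  mode + wants cross > 0 → take C=(1.6855,6.8190) (cross=49.060)
ex = (C−B)/|BC| = (-0.0438,0.9990); ey = (-0.9990,-0.0438)
P = B + 2.90·ex + -2.25·ey = (4.1131,2.8215)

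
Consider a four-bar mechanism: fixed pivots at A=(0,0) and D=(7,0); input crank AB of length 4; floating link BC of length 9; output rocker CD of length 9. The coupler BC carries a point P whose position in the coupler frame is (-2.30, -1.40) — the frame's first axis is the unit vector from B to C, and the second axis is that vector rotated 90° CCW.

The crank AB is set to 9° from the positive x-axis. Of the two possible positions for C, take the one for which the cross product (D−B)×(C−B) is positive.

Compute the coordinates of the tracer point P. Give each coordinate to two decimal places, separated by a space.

A=(0,0), D=(7.00,0)
B = A + 4.00·(cos9°, sin9°) = (3.9508, 0.6257)
|BD| = 3.1128
circle(B,9.00) ∩ circle(D,9.00): a=1.5564, h=8.8644
  candidates: C₊=(7.2573,8.9963) cross=27.593; C₋=(3.6934,-8.3706) cross=-27.593
  mode + wants cross > 0 → take C=(7.2573,8.9963) (cross=27.593)
ex = (C−B)/|BC| = (0.3674,0.9301); ey = (-0.9301,0.3674)
P = B + -2.30·ex + -1.40·ey = (4.4078,-2.0278)

4.41 -2.03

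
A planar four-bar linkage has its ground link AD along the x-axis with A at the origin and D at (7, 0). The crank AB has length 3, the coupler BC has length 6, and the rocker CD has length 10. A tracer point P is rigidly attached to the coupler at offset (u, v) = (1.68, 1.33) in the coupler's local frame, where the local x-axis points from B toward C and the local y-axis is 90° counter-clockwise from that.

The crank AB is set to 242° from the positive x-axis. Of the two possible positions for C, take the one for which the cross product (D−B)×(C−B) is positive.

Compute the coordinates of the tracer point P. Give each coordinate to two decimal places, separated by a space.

-3.01 -1.23

A=(0,0), D=(7.00,0)
B = A + 3.00·(cos242°, sin242°) = (-1.4084, -2.6488)
|BD| = 8.8158
circle(B,6.00) ∩ circle(D,10.00): a=0.7780, h=5.9493
  candidates: C₊=(-2.4539,3.2594) cross=52.448; C₋=(1.1212,-8.0895) cross=-52.448
  mode + wants cross > 0 → take C=(-2.4539,3.2594) (cross=52.448)
ex = (C−B)/|BC| = (-0.1743,0.9847); ey = (-0.9847,-0.1743)
P = B + 1.68·ex + 1.33·ey = (-3.0108,-1.2263)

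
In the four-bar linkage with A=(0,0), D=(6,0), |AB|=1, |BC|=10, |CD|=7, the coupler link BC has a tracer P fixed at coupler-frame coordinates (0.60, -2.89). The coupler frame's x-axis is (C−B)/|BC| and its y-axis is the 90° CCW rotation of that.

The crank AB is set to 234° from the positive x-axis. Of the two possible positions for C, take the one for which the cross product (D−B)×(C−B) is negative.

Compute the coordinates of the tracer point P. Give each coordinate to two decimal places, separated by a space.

-1.86 -3.47

A=(0,0), D=(6.00,0)
B = A + 1.00·(cos234°, sin234°) = (-0.5878, -0.8090)
|BD| = 6.6373
circle(B,10.00) ∩ circle(D,7.00): a=7.1606, h=6.9804
  candidates: C₊=(5.6686,6.9921) cross=46.331; C₋=(7.3702,-6.8646) cross=-46.331
  mode - wants cross < 0 → take C=(7.3702,-6.8646) (cross=-46.331)
ex = (C−B)/|BC| = (0.7958,-0.6056); ey = (0.6056,0.7958)
P = B + 0.60·ex + -2.89·ey = (-1.8604,-3.4722)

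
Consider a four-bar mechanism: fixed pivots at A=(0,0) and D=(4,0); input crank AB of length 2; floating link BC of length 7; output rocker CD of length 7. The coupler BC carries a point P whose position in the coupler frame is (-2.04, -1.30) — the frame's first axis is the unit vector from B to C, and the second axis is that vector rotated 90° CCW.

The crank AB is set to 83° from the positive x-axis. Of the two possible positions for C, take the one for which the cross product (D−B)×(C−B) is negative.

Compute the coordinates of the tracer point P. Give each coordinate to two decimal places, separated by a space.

A=(0,0), D=(4.00,0)
B = A + 2.00·(cos83°, sin83°) = (0.2437, 1.9851)
|BD| = 4.2485
circle(B,7.00) ∩ circle(D,7.00): a=2.1243, h=6.6699
  candidates: C₊=(5.2383,6.8896) cross=28.337; C₋=(-0.9946,-4.9045) cross=-28.337
  mode - wants cross < 0 → take C=(-0.9946,-4.9045) (cross=-28.337)
ex = (C−B)/|BC| = (-0.1769,-0.9842); ey = (0.9842,-0.1769)
P = B + -2.04·ex + -1.30·ey = (-0.6749,4.2229)

-0.67 4.22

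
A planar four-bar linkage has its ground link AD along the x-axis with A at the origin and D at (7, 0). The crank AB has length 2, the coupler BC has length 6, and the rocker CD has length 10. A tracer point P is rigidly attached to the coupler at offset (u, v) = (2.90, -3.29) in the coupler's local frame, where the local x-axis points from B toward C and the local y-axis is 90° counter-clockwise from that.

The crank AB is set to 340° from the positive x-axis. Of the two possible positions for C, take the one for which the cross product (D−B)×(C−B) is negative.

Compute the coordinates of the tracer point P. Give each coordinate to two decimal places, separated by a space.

A=(0,0), D=(7.00,0)
B = A + 2.00·(cos340°, sin340°) = (1.8794, -0.6840)
|BD| = 5.1661
circle(B,6.00) ∩ circle(D,10.00): a=-3.6112, h=4.7916
  candidates: C₊=(-2.3344,3.5872) cross=24.754; C₋=(-1.0655,-5.9116) cross=-24.754
  mode - wants cross < 0 → take C=(-1.0655,-5.9116) (cross=-24.754)
ex = (C−B)/|BC| = (-0.4908,-0.8713); ey = (0.8713,-0.4908)
P = B + 2.90·ex + -3.29·ey = (-2.4104,-1.5959)

-2.41 -1.60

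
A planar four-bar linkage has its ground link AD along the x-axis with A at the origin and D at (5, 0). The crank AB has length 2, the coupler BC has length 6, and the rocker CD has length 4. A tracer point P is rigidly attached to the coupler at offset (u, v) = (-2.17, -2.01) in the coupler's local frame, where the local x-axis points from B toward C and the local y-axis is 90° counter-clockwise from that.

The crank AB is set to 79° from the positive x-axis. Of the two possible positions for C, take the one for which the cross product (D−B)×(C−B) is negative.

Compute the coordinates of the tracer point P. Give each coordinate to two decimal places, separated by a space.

-2.37 3.05

A=(0,0), D=(5.00,0)
B = A + 2.00·(cos79°, sin79°) = (0.3816, 1.9633)
|BD| = 5.0183
circle(B,6.00) ∩ circle(D,4.00): a=4.5019, h=3.9665
  candidates: C₊=(6.0764,3.8524) cross=19.905; C₋=(2.9729,-3.4483) cross=-19.905
  mode - wants cross < 0 → take C=(2.9729,-3.4483) (cross=-19.905)
ex = (C−B)/|BC| = (0.4319,-0.9019); ey = (0.9019,0.4319)
P = B + -2.17·ex + -2.01·ey = (-2.3684,3.0524)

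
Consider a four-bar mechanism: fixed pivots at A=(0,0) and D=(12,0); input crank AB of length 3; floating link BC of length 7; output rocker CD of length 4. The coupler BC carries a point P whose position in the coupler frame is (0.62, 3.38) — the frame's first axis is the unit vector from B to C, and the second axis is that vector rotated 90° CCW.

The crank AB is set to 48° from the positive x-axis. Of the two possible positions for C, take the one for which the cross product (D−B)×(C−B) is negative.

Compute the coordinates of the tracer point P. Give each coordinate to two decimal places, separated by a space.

A=(0,0), D=(12.00,0)
B = A + 3.00·(cos48°, sin48°) = (2.0074, 2.2294)
|BD| = 10.2383
circle(B,7.00) ∩ circle(D,4.00): a=6.7307, h=1.9228
  candidates: C₊=(8.9953,2.6404) cross=19.686; C₋=(8.1579,-1.1129) cross=-19.686
  mode - wants cross < 0 → take C=(8.1579,-1.1129) (cross=-19.686)
ex = (C−B)/|BC| = (0.8786,-0.4775); ey = (0.4775,0.8786)
P = B + 0.62·ex + 3.38·ey = (4.1660,4.9032)

4.17 4.90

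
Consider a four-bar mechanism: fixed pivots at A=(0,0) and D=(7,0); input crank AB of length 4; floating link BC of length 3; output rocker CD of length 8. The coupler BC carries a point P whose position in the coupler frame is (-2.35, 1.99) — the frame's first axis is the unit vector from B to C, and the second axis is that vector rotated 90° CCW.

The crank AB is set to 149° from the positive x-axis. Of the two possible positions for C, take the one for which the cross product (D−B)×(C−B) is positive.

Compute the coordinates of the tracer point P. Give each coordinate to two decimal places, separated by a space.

-6.18 3.45

A=(0,0), D=(7.00,0)
B = A + 4.00·(cos149°, sin149°) = (-3.4287, 2.0602)
|BD| = 10.6302
circle(B,3.00) ∩ circle(D,8.00): a=2.7281, h=1.2479
  candidates: C₊=(-0.5104,2.7557) cross=13.265; C₋=(-0.9941,0.3072) cross=-13.265
  mode + wants cross > 0 → take C=(-0.5104,2.7557) (cross=13.265)
ex = (C−B)/|BC| = (0.9728,0.2318); ey = (-0.2318,0.9728)
P = B + -2.35·ex + 1.99·ey = (-6.1760,3.4511)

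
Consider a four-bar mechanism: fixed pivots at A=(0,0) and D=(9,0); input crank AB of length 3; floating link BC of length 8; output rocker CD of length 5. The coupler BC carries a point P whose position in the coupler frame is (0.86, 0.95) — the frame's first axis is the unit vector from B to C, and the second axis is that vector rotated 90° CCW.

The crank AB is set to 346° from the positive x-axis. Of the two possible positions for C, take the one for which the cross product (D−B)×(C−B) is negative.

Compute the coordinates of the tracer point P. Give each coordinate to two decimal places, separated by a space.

4.14 -0.37

A=(0,0), D=(9.00,0)
B = A + 3.00·(cos346°, sin346°) = (2.9109, -0.7258)
|BD| = 6.1322
circle(B,8.00) ∩ circle(D,5.00): a=6.2460, h=4.9987
  candidates: C₊=(8.5214,4.9770) cross=30.653; C₋=(9.7046,-4.9501) cross=-30.653
  mode - wants cross < 0 → take C=(9.7046,-4.9501) (cross=-30.653)
ex = (C−B)/|BC| = (0.8492,-0.5280); ey = (0.5280,0.8492)
P = B + 0.86·ex + 0.95·ey = (4.1429,-0.3731)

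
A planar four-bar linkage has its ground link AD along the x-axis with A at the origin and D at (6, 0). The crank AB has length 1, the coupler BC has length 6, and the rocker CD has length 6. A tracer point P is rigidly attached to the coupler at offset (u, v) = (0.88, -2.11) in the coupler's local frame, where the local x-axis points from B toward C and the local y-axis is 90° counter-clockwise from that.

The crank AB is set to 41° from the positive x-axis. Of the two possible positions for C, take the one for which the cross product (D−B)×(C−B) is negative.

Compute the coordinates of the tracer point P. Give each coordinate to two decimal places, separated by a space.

-0.95 -0.86

A=(0,0), D=(6.00,0)
B = A + 1.00·(cos41°, sin41°) = (0.7547, 0.6561)
|BD| = 5.2862
circle(B,6.00) ∩ circle(D,6.00): a=2.6431, h=5.3865
  candidates: C₊=(4.0459,5.6729) cross=28.474; C₋=(2.7088,-5.0168) cross=-28.474
  mode - wants cross < 0 → take C=(2.7088,-5.0168) (cross=-28.474)
ex = (C−B)/|BC| = (0.3257,-0.9455); ey = (0.9455,0.3257)
P = B + 0.88·ex + -2.11·ey = (-0.9536,-0.8632)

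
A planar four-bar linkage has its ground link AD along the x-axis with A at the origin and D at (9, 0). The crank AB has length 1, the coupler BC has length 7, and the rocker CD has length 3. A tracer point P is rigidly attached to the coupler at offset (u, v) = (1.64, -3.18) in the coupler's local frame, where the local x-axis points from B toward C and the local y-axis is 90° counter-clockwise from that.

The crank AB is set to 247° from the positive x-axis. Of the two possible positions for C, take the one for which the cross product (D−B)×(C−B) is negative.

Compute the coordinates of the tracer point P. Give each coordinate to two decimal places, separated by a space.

0.86 -4.27

A=(0,0), D=(9.00,0)
B = A + 1.00·(cos247°, sin247°) = (-0.3907, -0.9205)
|BD| = 9.4357
circle(B,7.00) ∩ circle(D,3.00): a=6.8375, h=1.4997
  candidates: C₊=(6.2678,1.2390) cross=14.150; C₋=(6.5604,-1.7460) cross=-14.150
  mode - wants cross < 0 → take C=(6.5604,-1.7460) (cross=-14.150)
ex = (C−B)/|BC| = (0.9930,-0.1179); ey = (0.1179,0.9930)
P = B + 1.64·ex + -3.18·ey = (0.8628,-4.2717)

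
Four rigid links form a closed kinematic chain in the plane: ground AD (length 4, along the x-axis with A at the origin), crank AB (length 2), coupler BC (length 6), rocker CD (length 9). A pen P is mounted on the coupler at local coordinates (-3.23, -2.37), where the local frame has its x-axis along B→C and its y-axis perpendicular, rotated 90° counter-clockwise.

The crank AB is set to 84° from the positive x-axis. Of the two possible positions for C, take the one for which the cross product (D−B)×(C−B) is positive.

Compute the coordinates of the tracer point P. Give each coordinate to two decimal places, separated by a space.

A=(0,0), D=(4.00,0)
B = A + 2.00·(cos84°, sin84°) = (0.2091, 1.9890)
|BD| = 4.2811
circle(B,6.00) ∩ circle(D,9.00): a=-3.1152, h=5.1279
  candidates: C₊=(-0.1670,7.9773) cross=21.953; C₋=(-4.9320,-1.1045) cross=-21.953
  mode + wants cross > 0 → take C=(-0.1670,7.9773) (cross=21.953)
ex = (C−B)/|BC| = (-0.0627,0.9980); ey = (-0.9980,-0.0627)
P = B + -3.23·ex + -2.37·ey = (2.7768,-1.0861)

2.78 -1.09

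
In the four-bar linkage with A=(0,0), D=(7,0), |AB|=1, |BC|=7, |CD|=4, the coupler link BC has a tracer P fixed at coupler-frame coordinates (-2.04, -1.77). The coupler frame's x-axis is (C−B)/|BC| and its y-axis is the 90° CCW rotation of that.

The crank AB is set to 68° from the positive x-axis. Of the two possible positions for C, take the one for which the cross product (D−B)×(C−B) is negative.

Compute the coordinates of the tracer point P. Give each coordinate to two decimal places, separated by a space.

A=(0,0), D=(7.00,0)
B = A + 1.00·(cos68°, sin68°) = (0.3746, 0.9272)
|BD| = 6.6900
circle(B,7.00) ∩ circle(D,4.00): a=5.8114, h=3.9023
  candidates: C₊=(6.6707,3.9864) cross=26.106; C₋=(5.5890,-3.7429) cross=-26.106
  mode - wants cross < 0 → take C=(5.5890,-3.7429) (cross=-26.106)
ex = (C−B)/|BC| = (0.7449,-0.6672); ey = (0.6672,0.7449)
P = B + -2.04·ex + -1.77·ey = (-2.3259,0.9697)

-2.33 0.97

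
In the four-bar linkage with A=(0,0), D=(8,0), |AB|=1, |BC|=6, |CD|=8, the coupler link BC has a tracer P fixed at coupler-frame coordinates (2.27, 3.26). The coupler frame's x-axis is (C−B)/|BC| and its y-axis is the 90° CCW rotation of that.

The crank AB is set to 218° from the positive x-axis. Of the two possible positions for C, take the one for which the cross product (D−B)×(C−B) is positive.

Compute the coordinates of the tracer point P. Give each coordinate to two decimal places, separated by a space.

-2.84 2.78

A=(0,0), D=(8.00,0)
B = A + 1.00·(cos218°, sin218°) = (-0.7880, -0.6157)
|BD| = 8.8096
circle(B,6.00) ∩ circle(D,8.00): a=2.8156, h=5.2983
  candidates: C₊=(1.6504,4.8665) cross=46.676; C₋=(2.3910,-5.7043) cross=-46.676
  mode + wants cross > 0 → take C=(1.6504,4.8665) (cross=46.676)
ex = (C−B)/|BC| = (0.4064,0.9137); ey = (-0.9137,0.4064)
P = B + 2.27·ex + 3.26·ey = (-2.8441,2.7833)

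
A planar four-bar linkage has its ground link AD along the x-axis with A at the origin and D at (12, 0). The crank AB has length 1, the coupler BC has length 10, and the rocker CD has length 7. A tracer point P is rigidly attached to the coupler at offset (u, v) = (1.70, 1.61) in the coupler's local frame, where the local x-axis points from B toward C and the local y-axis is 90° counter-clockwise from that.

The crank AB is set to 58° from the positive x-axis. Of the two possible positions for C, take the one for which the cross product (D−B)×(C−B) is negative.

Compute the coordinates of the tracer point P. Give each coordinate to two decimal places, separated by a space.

A=(0,0), D=(12.00,0)
B = A + 1.00·(cos58°, sin58°) = (0.5299, 0.8480)
|BD| = 11.5014
circle(B,10.00) ∩ circle(D,7.00): a=7.9678, h=6.0427
  candidates: C₊=(8.9216,6.2868) cross=69.499; C₋=(8.0305,-5.7657) cross=-69.499
  mode - wants cross < 0 → take C=(8.0305,-5.7657) (cross=-69.499)
ex = (C−B)/|BC| = (0.7501,-0.6614); ey = (0.6614,0.7501)
P = B + 1.70·ex + 1.61·ey = (2.8698,0.9313)

2.87 0.93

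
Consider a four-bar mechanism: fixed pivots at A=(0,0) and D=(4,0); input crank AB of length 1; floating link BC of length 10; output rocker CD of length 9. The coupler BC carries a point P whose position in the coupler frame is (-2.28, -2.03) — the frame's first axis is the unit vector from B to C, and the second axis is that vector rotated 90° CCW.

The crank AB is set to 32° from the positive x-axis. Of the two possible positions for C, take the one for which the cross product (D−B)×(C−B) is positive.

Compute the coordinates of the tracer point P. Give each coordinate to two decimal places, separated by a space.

1.11 -2.51

A=(0,0), D=(4.00,0)
B = A + 1.00·(cos32°, sin32°) = (0.8480, 0.5299)
|BD| = 3.1962
circle(B,10.00) ∩ circle(D,9.00): a=4.5704, h=8.8945
  candidates: C₊=(6.8299,8.5435) cross=28.428; C₋=(3.8805,-8.9992) cross=-28.428
  mode + wants cross > 0 → take C=(6.8299,8.5435) (cross=28.428)
ex = (C−B)/|BC| = (0.5982,0.8014); ey = (-0.8014,0.5982)
P = B + -2.28·ex + -2.03·ey = (1.1110,-2.5115)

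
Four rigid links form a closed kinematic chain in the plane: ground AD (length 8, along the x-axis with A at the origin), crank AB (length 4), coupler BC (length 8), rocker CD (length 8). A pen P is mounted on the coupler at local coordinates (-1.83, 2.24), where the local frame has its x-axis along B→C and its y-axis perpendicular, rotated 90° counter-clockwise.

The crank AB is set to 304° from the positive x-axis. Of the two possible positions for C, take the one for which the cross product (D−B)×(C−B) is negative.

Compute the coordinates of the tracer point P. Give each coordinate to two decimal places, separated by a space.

A=(0,0), D=(8.00,0)
B = A + 4.00·(cos304°, sin304°) = (2.2368, -3.3162)
|BD| = 6.6492
circle(B,8.00) ∩ circle(D,8.00): a=3.3246, h=7.2765
  candidates: C₊=(1.4894,4.6489) cross=48.383; C₋=(8.7474,-7.9650) cross=-48.383
  mode - wants cross < 0 → take C=(8.7474,-7.9650) (cross=-48.383)
ex = (C−B)/|BC| = (0.8138,-0.5811); ey = (0.5811,0.8138)
P = B + -1.83·ex + 2.24·ey = (2.0492,-0.4298)

2.05 -0.43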